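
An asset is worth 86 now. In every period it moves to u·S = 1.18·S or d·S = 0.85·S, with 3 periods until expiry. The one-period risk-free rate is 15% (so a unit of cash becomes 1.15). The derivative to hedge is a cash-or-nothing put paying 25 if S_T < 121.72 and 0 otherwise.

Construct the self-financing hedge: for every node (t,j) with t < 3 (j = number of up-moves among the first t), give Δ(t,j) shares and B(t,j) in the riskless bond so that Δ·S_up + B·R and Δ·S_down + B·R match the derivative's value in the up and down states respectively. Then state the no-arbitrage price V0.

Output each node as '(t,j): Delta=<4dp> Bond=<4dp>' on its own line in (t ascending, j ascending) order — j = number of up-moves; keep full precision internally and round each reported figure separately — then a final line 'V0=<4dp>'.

The replicating-portfolio and risk-neutral prices coincide; use p* = (1.15−0.85)/(1.18−0.85) = 0.9091 for the latter.
Payoff layer (t=3): V(3,0)=25.0000, V(3,1)=25.0000, V(3,2)=25.0000, V(3,3)=0.0000
(2,0): S=62.1350. Δ = (V_up−V_dn)/(S_up−S_dn) = (25.0000−25.0000)/(73.3193−52.8147) = 0.0000. V = [p*·25.0000 + (1−p*)·25.0000]/1.15 = 21.7391. B = V − Δ·S = 21.7391.
(2,1): S=86.2580. Δ = (V_up−V_dn)/(S_up−S_dn) = (25.0000−25.0000)/(101.7844−73.3193) = 0.0000. V = [p*·25.0000 + (1−p*)·25.0000]/1.15 = 21.7391. B = V − Δ·S = 21.7391.
(2,2): S=119.7464. Δ = (V_up−V_dn)/(S_up−S_dn) = (0.0000−25.0000)/(141.3008−101.7844) = -0.6327. V = [p*·0.0000 + (1−p*)·25.0000]/1.15 = 1.9763. B = V − Δ·S = 77.7339.
(1,0): S=73.1000. Δ = (V_up−V_dn)/(S_up−S_dn) = (21.7391−21.7391)/(86.2580−62.1350) = 0.0000. V = [p*·21.7391 + (1−p*)·21.7391]/1.15 = 18.9036. B = V − Δ·S = 18.9036.
(1,1): S=101.4800. Δ = (V_up−V_dn)/(S_up−S_dn) = (1.9763−21.7391)/(119.7464−86.2580) = -0.5901. V = [p*·1.9763 + (1−p*)·21.7391]/1.15 = 3.2808. B = V − Δ·S = 63.1682.
(0,0): S=86.0000. Δ = (V_up−V_dn)/(S_up−S_dn) = (3.2808−18.9036)/(101.4800−73.1000) = -0.5505. V = [p*·3.2808 + (1−p*)·18.9036]/1.15 = 4.0879. B = V − Δ·S = 51.4297.
Check: Δ(0,0)·S0 + B(0,0) = 4.0879 = V0.

(0,0): Delta=-0.5505 Bond=51.4297
(1,0): Delta=0.0000 Bond=18.9036
(1,1): Delta=-0.5901 Bond=63.1682
(2,0): Delta=0.0000 Bond=21.7391
(2,1): Delta=0.0000 Bond=21.7391
(2,2): Delta=-0.6327 Bond=77.7339
V0=4.0879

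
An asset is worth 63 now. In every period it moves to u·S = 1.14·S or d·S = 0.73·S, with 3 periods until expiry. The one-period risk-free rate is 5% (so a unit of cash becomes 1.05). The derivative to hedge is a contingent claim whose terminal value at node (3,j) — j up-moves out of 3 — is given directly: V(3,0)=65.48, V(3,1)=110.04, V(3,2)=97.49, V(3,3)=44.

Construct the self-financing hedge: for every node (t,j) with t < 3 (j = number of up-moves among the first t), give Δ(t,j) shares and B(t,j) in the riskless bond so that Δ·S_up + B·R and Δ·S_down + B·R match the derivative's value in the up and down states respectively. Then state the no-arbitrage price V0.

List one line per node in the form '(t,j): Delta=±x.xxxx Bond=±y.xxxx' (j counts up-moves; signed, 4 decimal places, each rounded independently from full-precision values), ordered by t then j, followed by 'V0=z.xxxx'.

(0,0): Delta=-1.2198 Bond=140.0255
(1,0): Delta=-0.0007 Bond=90.9595
(1,1): Delta=-1.4394 Bond=162.7957
(2,0): Delta=3.2372 Bond=-13.1986
(2,1): Delta=-0.5838 Bond=126.0811
(2,2): Delta=-1.5935 Bond=183.5508
V0=63.1776

Under the risk-neutral measure, an up-move has probability p* = (R−d)/(u−d) = 0.7805 and values discount at R = 1.05.
Payoff layer (t=3): V(3,0)=65.4800, V(3,1)=110.0400, V(3,2)=97.4900, V(3,3)=44.0000
(2,0): S=33.5727. Δ = (V_up−V_dn)/(S_up−S_dn) = (110.0400−65.4800)/(38.2729−24.5081) = 3.2372. V = [p*·110.0400 + (1−p*)·65.4800]/1.05 = 95.4843. B = V − Δ·S = -13.1986.
(2,1): S=52.4286. Δ = (V_up−V_dn)/(S_up−S_dn) = (97.4900−110.0400)/(59.7686−38.2729) = -0.5838. V = [p*·97.4900 + (1−p*)·110.0400]/1.05 = 95.4713. B = V − Δ·S = 126.0811.
(2,2): S=81.8748. Δ = (V_up−V_dn)/(S_up−S_dn) = (44.0000−97.4900)/(93.3373−59.7686) = -1.5935. V = [p*·44.0000 + (1−p*)·97.4900]/1.05 = 53.0873. B = V − Δ·S = 183.5508.
(1,0): S=45.9900. Δ = (V_up−V_dn)/(S_up−S_dn) = (95.4713−95.4843)/(52.4286−33.5727) = -0.0007. V = [p*·95.4713 + (1−p*)·95.4843]/1.05 = 90.9278. B = V − Δ·S = 90.9595.
(1,1): S=71.8200. Δ = (V_up−V_dn)/(S_up−S_dn) = (53.0873−95.4713)/(81.8748−52.4286) = -1.4394. V = [p*·53.0873 + (1−p*)·95.4713]/1.05 = 59.4201. B = V − Δ·S = 162.7957.
(0,0): S=63.0000. Δ = (V_up−V_dn)/(S_up−S_dn) = (59.4201−90.9278)/(71.8200−45.9900) = -1.2198. V = [p*·59.4201 + (1−p*)·90.9278]/1.05 = 63.1776. B = V − Δ·S = 140.0255.
Check: Δ(0,0)·S0 + B(0,0) = 63.1776 = V0.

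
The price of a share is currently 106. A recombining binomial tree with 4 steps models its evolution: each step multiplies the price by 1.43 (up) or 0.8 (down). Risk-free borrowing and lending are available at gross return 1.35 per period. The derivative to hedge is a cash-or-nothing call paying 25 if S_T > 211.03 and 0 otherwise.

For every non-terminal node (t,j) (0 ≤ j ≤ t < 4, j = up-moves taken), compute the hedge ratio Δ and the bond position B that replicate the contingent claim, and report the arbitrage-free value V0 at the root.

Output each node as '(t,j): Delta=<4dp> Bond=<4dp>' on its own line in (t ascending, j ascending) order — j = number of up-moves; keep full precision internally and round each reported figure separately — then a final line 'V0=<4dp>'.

(0,0): Delta=0.0442 Bond=2.2330
(1,0): Delta=0.1957 Bond=-9.8341
(1,1): Delta=0.0318 Bond=4.8835
(2,0): Delta=0.0000 Bond=0.0000
(2,1): Delta=0.2116 Bond=-15.2070
(2,2): Delta=0.0172 Bond=9.7636
(3,0): Delta=0.0000 Bond=0.0000
(3,1): Delta=0.0000 Bond=0.0000
(3,2): Delta=0.2288 Bond=-23.5156
(3,3): Delta=0.0000 Bond=18.5185
V0=6.9159

Under the risk-neutral measure, an up-move has probability p* = (R−d)/(u−d) = 0.8730 and values discount at R = 1.35.
Terminal values V(4,·): V(4,0)=0.0000, V(4,1)=0.0000, V(4,2)=0.0000, V(4,3)=25.0000, V(4,4)=25.0000
(3,0): S=54.2720. Δ = (V_up−V_dn)/(S_up−S_dn) = (0.0000−0.0000)/(77.6090−43.4176) = 0.0000. V = [p*·0.0000 + (1−p*)·0.0000]/1.35 = 0.0000. B = V − Δ·S = 0.0000.
(3,1): S=97.0112. Δ = (V_up−V_dn)/(S_up−S_dn) = (0.0000−0.0000)/(138.7260−77.6090) = 0.0000. V = [p*·0.0000 + (1−p*)·0.0000]/1.35 = 0.0000. B = V − Δ·S = 0.0000.
(3,2): S=173.4075. Δ = (V_up−V_dn)/(S_up−S_dn) = (25.0000−0.0000)/(247.9728−138.7260) = 0.2288. V = [p*·25.0000 + (1−p*)·0.0000]/1.35 = 16.1670. B = V − Δ·S = -23.5156.
(3,3): S=309.9659. Δ = (V_up−V_dn)/(S_up−S_dn) = (25.0000−25.0000)/(443.2513−247.9728) = 0.0000. V = [p*·25.0000 + (1−p*)·25.0000]/1.35 = 18.5185. B = V − Δ·S = 18.5185.
(2,0): S=67.8400. Δ = (V_up−V_dn)/(S_up−S_dn) = (0.0000−0.0000)/(97.0112−54.2720) = 0.0000. V = [p*·0.0000 + (1−p*)·0.0000]/1.35 = 0.0000. B = V − Δ·S = 0.0000.
(2,1): S=121.2640. Δ = (V_up−V_dn)/(S_up−S_dn) = (16.1670−0.0000)/(173.4075−97.0112) = 0.2116. V = [p*·16.1670 + (1−p*)·0.0000]/1.35 = 10.4548. B = V − Δ·S = -15.2070.
(2,2): S=216.7594. Δ = (V_up−V_dn)/(S_up−S_dn) = (18.5185−16.1670)/(309.9659−173.4075) = 0.0172. V = [p*·18.5185 + (1−p*)·16.1670]/1.35 = 13.4962. B = V − Δ·S = 9.7636.
(1,0): S=84.8000. Δ = (V_up−V_dn)/(S_up−S_dn) = (10.4548−0.0000)/(121.2640−67.8400) = 0.1957. V = [p*·10.4548 + (1−p*)·0.0000]/1.35 = 6.7609. B = V − Δ·S = -9.8341.
(1,1): S=151.5800. Δ = (V_up−V_dn)/(S_up−S_dn) = (13.4962−10.4548)/(216.7594−121.2640) = 0.0318. V = [p*·13.4962 + (1−p*)·10.4548]/1.35 = 9.7111. B = V − Δ·S = 4.8835.
(0,0): S=106.0000. Δ = (V_up−V_dn)/(S_up−S_dn) = (9.7111−6.7609)/(151.5800−84.8000) = 0.0442. V = [p*·9.7111 + (1−p*)·6.7609]/1.35 = 6.9159. B = V − Δ·S = 2.2330.
Check: Δ(0,0)·S0 + B(0,0) = 6.9159 = V0.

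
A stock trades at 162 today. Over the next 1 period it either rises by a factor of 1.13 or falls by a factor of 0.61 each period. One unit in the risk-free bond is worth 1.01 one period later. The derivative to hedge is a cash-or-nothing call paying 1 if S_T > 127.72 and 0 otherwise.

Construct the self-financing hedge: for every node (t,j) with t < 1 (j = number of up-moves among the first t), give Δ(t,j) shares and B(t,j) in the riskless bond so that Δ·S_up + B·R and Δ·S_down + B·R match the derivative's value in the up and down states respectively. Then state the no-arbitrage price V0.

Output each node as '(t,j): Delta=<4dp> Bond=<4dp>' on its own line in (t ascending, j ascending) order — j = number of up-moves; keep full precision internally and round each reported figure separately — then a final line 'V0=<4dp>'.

(0,0): Delta=0.0119 Bond=-1.1615
V0=0.7616

Since d<R<u, set p* = (R−d)/(u−d) = 0.7692; price each node as the discounted p*-expectation of its children.
Terminal values V(1,·): V(1,0)=0.0000, V(1,1)=1.0000
  t=0,j=0: stock 162.0000 → up 183.0600 (V=1.0000), down 98.8200 (V=0.0000). Price 0.7616; hedge Δ=0.0119, bond B=-1.1615.
Each (Δ,B) replicates both successor values, so the strategy is self-financing and V0 is arbitrage-free.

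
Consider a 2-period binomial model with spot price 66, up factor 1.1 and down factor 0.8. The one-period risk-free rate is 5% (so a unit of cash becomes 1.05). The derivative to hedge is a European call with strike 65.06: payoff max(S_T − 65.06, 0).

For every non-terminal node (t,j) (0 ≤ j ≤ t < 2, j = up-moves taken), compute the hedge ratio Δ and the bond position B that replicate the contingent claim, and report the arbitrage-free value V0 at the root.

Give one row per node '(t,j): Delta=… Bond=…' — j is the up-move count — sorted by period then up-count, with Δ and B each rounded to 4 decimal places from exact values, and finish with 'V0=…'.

Since d<R<u, set p* = (R−d)/(u−d) = 0.8333; price each node as the discounted p*-expectation of its children.
At expiry t=2: V(2,0)=0.0000, V(2,1)=0.0000, V(2,2)=14.8000
  t=1,j=0: stock 52.8000 → up 58.0800 (V=0.0000), down 42.2400 (V=0.0000). Price 0.0000; hedge Δ=0.0000, bond B=0.0000.
  t=1,j=1: stock 72.6000 → up 79.8600 (V=14.8000), down 58.0800 (V=0.0000). Price 11.7460; hedge Δ=0.6795, bond B=-37.5873.
  t=0,j=0: stock 66.0000 → up 72.6000 (V=11.7460), down 52.8000 (V=0.0000). Price 9.3222; hedge Δ=0.5932, bond B=-29.8312.
The time-0 hedge costs 9.3222, which is the no-arbitrage price.

(0,0): Delta=0.5932 Bond=-29.8312
(1,0): Delta=0.0000 Bond=0.0000
(1,1): Delta=0.6795 Bond=-37.5873
V0=9.3222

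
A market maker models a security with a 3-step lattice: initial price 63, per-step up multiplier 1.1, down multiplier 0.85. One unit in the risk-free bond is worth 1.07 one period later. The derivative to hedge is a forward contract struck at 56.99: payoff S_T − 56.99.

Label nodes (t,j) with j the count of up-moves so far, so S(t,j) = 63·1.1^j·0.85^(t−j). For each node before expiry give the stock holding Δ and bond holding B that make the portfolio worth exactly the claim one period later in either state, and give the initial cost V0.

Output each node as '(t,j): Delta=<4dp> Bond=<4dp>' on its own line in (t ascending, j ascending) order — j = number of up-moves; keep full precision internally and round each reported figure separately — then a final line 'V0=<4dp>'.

(0,0): Delta=1.0000 Bond=-46.5208
(1,0): Delta=1.0000 Bond=-49.7773
(1,1): Delta=1.0000 Bond=-49.7773
(2,0): Delta=1.0000 Bond=-53.2617
(2,1): Delta=1.0000 Bond=-53.2617
(2,2): Delta=1.0000 Bond=-53.2617
V0=16.4792

The replicating-portfolio and risk-neutral prices coincide; use p* = (1.07−0.85)/(1.1−0.85) = 0.8800 for the latter.
Terminal payoffs: V(3,0)=-18.3001, V(3,1)=-6.9207, V(3,2)=7.8055, V(3,3)=26.8630
  t=2,j=0: stock 45.5175 → up 50.0693 (V=-6.9207), down 38.6899 (V=-18.3001). Price -7.7442; hedge Δ=1.0000, bond B=-53.2617.
  t=2,j=1: stock 58.9050 → up 64.7955 (V=7.8055), down 50.0693 (V=-6.9207). Price 5.6433; hedge Δ=1.0000, bond B=-53.2617.
  t=2,j=2: stock 76.2300 → up 83.8530 (V=26.8630), down 64.7955 (V=7.8055). Price 22.9683; hedge Δ=1.0000, bond B=-53.2617.
  t=1,j=0: stock 53.5500 → up 58.9050 (V=5.6433), down 45.5175 (V=-7.7442). Price 3.7727; hedge Δ=1.0000, bond B=-49.7773.
  t=1,j=1: stock 69.3000 → up 76.2300 (V=22.9683), down 58.9050 (V=5.6433). Price 19.5227; hedge Δ=1.0000, bond B=-49.7773.
  t=0,j=0: stock 63.0000 → up 69.3000 (V=19.5227), down 53.5500 (V=3.7727). Price 16.4792; hedge Δ=1.0000, bond B=-46.5208.
The time-0 hedge costs 16.4792, which is the no-arbitrage price.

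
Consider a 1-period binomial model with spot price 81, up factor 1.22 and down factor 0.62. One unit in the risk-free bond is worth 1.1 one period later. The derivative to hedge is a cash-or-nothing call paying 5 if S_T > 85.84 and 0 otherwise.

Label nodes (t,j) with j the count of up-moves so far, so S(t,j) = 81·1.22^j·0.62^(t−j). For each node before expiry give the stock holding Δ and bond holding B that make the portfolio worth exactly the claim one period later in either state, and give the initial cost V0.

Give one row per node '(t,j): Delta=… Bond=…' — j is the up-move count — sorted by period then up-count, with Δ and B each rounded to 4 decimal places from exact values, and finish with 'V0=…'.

No-arbitrage ⇒ martingale measure with p* = (R−d)/(u−d) = 0.8000.
Terminal values V(1,·): V(1,0)=0.0000, V(1,1)=5.0000
  t=0,j=0: stock 81.0000 → up 98.8200 (V=5.0000), down 50.2200 (V=0.0000). Price 3.6364; hedge Δ=0.1029, bond B=-4.6970.
Self-financing check: at every node Δ·S+B equals the discounted successor values.

(0,0): Delta=0.1029 Bond=-4.6970
V0=3.6364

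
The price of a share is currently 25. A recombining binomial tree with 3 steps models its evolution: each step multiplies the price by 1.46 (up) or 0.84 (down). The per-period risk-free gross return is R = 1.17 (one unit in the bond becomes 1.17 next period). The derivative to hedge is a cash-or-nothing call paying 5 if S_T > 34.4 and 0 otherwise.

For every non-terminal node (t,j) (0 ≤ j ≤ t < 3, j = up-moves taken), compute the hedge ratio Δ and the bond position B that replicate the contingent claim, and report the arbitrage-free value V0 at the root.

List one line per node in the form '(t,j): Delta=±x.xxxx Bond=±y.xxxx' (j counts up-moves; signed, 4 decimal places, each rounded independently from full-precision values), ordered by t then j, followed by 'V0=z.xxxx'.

(0,0): Delta=0.1173 Bond=-1.2216
(1,0): Delta=0.1747 Bond=-2.6340
(1,1): Delta=0.0883 Bond=-0.3706
(2,0): Delta=0.0000 Bond=0.0000
(2,1): Delta=0.2630 Bond=-5.7899
(2,2): Delta=0.0000 Bond=4.2735
V0=1.7118

The replicating-portfolio and risk-neutral prices coincide; use p* = (1.17−0.84)/(1.46−0.84) = 0.5323 for the latter.
Terminal payoffs: V(3,0)=0.0000, V(3,1)=0.0000, V(3,2)=5.0000, V(3,3)=5.0000
(2,0): S=17.6400. Δ = (V_up−V_dn)/(S_up−S_dn) = (0.0000−0.0000)/(25.7544−14.8176) = 0.0000. V = [p*·0.0000 + (1−p*)·0.0000]/1.17 = 0.0000. B = V − Δ·S = 0.0000.
(2,1): S=30.6600. Δ = (V_up−V_dn)/(S_up−S_dn) = (5.0000−0.0000)/(44.7636−25.7544) = 0.2630. V = [p*·5.0000 + (1−p*)·0.0000]/1.17 = 2.2746. B = V − Δ·S = -5.7899.
(2,2): S=53.2900. Δ = (V_up−V_dn)/(S_up−S_dn) = (5.0000−5.0000)/(77.8034−44.7636) = 0.0000. V = [p*·5.0000 + (1−p*)·5.0000]/1.17 = 4.2735. B = V − Δ·S = 4.2735.
(1,0): S=21.0000. Δ = (V_up−V_dn)/(S_up−S_dn) = (2.2746−0.0000)/(30.6600−17.6400) = 0.1747. V = [p*·2.2746 + (1−p*)·0.0000]/1.17 = 1.0348. B = V − Δ·S = -2.6340.
(1,1): S=36.5000. Δ = (V_up−V_dn)/(S_up−S_dn) = (4.2735−2.2746)/(53.2900−30.6600) = 0.0883. V = [p*·4.2735 + (1−p*)·2.2746]/1.17 = 2.8534. B = V − Δ·S = -0.3706.
(0,0): S=25.0000. Δ = (V_up−V_dn)/(S_up−S_dn) = (2.8534−1.0348)/(36.5000−21.0000) = 0.1173. V = [p*·2.8534 + (1−p*)·1.0348]/1.17 = 1.7118. B = V − Δ·S = -1.2216.
The time-0 hedge costs 1.7118, which is the no-arbitrage price.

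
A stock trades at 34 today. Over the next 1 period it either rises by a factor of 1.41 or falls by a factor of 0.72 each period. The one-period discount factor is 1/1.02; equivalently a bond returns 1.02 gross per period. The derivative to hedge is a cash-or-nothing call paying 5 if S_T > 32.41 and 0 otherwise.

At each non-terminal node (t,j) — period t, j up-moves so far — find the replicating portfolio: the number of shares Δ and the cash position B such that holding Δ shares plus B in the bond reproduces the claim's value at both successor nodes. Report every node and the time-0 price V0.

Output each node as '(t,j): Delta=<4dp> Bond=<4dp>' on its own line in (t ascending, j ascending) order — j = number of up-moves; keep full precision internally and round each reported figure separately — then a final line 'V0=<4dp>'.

The replicating-portfolio and risk-neutral prices coincide; use p* = (1.02−0.72)/(1.41−0.72) = 0.4348 for the latter.
At expiry t=1: V(1,0)=0.0000, V(1,1)=5.0000
  t=0,j=0: stock 34.0000 → up 47.9400 (V=5.0000), down 24.4800 (V=0.0000). Price 2.1313; hedge Δ=0.2131, bond B=-5.1151.
Check: Δ(0,0)·S0 + B(0,0) = 2.1313 = V0.

(0,0): Delta=0.2131 Bond=-5.1151
V0=2.1313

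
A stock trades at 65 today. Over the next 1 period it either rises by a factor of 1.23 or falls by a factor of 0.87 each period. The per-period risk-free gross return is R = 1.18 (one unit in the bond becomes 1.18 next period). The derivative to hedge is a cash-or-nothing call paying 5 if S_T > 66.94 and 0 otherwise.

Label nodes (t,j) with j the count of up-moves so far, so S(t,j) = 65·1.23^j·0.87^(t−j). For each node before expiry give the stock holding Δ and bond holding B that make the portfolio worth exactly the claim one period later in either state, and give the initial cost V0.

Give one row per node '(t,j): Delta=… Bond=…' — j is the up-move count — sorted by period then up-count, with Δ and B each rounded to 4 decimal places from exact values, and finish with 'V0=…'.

The replicating-portfolio and risk-neutral prices coincide; use p* = (1.18−0.87)/(1.23−0.87) = 0.8611 for the latter.
Terminal payoffs: V(1,0)=0.0000, V(1,1)=5.0000
Node (0,0) S=65.0000: V=(p*·5.0000+(1−p*)·0.0000)/1.18=3.6488; Δ=(5.0000−0.0000)/(79.9500−56.5500)=0.2137; B=V−Δ·S=-10.2401
Self-financing check: at every node Δ·S+B equals the discounted successor values.

(0,0): Delta=0.2137 Bond=-10.2401
V0=3.6488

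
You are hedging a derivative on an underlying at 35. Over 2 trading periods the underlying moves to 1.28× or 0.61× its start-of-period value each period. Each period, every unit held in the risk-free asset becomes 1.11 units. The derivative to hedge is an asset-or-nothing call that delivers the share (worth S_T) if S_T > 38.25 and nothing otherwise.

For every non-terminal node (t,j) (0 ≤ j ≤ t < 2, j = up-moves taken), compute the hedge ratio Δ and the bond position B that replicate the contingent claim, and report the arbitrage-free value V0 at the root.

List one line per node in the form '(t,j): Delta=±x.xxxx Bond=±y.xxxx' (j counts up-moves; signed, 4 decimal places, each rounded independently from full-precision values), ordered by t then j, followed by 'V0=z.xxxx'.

(0,0): Delta=1.6441 Bond=-31.6222
(1,0): Delta=0.0000 Bond=0.0000
(1,1): Delta=1.9104 Bond=-47.0349
V0=25.9198

The replicating-portfolio and risk-neutral prices coincide; use p* = (1.11−0.61)/(1.28−0.61) = 0.7463 for the latter.
Terminal payoffs: V(2,0)=0.0000, V(2,1)=0.0000, V(2,2)=57.3440
Node (1,0) S=21.3500: V=(p*·0.0000+(1−p*)·0.0000)/1.11=0.0000; Δ=(0.0000−0.0000)/(27.3280−13.0235)=0.0000; B=V−Δ·S=0.0000
Node (1,1) S=44.8000: V=(p*·57.3440+(1−p*)·0.0000)/1.11=38.5532; Δ=(57.3440−0.0000)/(57.3440−27.3280)=1.9104; B=V−Δ·S=-47.0349
Node (0,0) S=35.0000: V=(p*·38.5532+(1−p*)·0.0000)/1.11=25.9198; Δ=(38.5532−0.0000)/(44.8000−21.3500)=1.6441; B=V−Δ·S=-31.6222
Self-financing check: at every node Δ·S+B equals the discounted successor values.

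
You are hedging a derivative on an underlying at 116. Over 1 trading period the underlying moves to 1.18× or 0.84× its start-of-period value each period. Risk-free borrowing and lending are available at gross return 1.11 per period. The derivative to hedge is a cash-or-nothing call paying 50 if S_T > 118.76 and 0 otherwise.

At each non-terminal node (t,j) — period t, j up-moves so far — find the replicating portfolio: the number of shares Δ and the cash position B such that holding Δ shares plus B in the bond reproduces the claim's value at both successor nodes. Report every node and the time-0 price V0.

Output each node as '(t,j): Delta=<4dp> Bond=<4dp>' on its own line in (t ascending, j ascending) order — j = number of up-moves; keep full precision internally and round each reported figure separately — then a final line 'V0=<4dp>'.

Risk-neutral probability p* = (R−d)/(u−d) = (1.11−0.84)/(1.18−0.84) = 0.7941.
At expiry t=1: V(1,0)=0.0000, V(1,1)=50.0000
(0,0): S=116.0000. Δ = (V_up−V_dn)/(S_up−S_dn) = (50.0000−0.0000)/(136.8800−97.4400) = 1.2677. V = [p*·50.0000 + (1−p*)·0.0000]/1.11 = 35.7711. B = V − Δ·S = -111.2878.
Check: Δ(0,0)·S0 + B(0,0) = 35.7711 = V0.

(0,0): Delta=1.2677 Bond=-111.2878
V0=35.7711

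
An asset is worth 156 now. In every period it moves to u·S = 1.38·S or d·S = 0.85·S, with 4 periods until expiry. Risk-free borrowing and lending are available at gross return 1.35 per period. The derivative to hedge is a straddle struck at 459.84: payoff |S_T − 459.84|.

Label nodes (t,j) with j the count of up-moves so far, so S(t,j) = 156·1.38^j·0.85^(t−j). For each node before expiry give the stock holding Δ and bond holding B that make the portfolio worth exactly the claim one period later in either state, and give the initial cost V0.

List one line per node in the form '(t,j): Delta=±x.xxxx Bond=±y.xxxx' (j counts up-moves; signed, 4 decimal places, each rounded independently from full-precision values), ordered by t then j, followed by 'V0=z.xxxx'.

(0,0): Delta=-0.1255 Bond=52.5528
(1,0): Delta=-1.0000 Bond=186.8983
(1,1): Delta=-0.0932 Bond=63.9891
(2,0): Delta=-1.0000 Bond=252.3128
(2,1): Delta=-1.0000 Bond=252.3128
(2,2): Delta=-0.0597 Bond=76.4297
(3,0): Delta=-1.0000 Bond=340.6222
(3,1): Delta=-1.0000 Bond=340.6222
(3,2): Delta=-1.0000 Bond=340.6222
(3,3): Delta=-0.0250 Bond=88.9335
V0=32.9670

No-arbitrage ⇒ martingale measure with p* = (R−d)/(u−d) = 0.9434.
At expiry t=4: V(4,0)=378.4070, V(4,1)=327.6312, V(4,2)=245.1951, V(4,3)=111.3577, V(4,4)=105.9313
(3,0): S=95.8035. Δ = (V_up−V_dn)/(S_up−S_dn) = (327.6312−378.4070)/(132.2088−81.4330) = -1.0000. V = [p*·327.6312 + (1−p*)·378.4070]/1.35 = 244.8187. B = V − Δ·S = 340.6222.
(3,1): S=155.5398. Δ = (V_up−V_dn)/(S_up−S_dn) = (245.1951−327.6312)/(214.6449−132.2088) = -1.0000. V = [p*·245.1951 + (1−p*)·327.6312]/1.35 = 185.0824. B = V − Δ·S = 340.6222.
(3,2): S=252.5234. Δ = (V_up−V_dn)/(S_up−S_dn) = (111.3577−245.1951)/(348.4823−214.6449) = -1.0000. V = [p*·111.3577 + (1−p*)·245.1951]/1.35 = 88.0988. B = V − Δ·S = 340.6222.
(3,3): S=409.9792. Δ = (V_up−V_dn)/(S_up−S_dn) = (105.9313−111.3577)/(565.7713−348.4823) = -0.0250. V = [p*·105.9313 + (1−p*)·111.3577]/1.35 = 78.6952. B = V − Δ·S = 88.9335.
(2,0): S=112.7100. Δ = (V_up−V_dn)/(S_up−S_dn) = (185.0824−244.8187)/(155.5398−95.8035) = -1.0000. V = [p*·185.0824 + (1−p*)·244.8187]/1.35 = 139.6028. B = V − Δ·S = 252.3128.
(2,1): S=182.9880. Δ = (V_up−V_dn)/(S_up−S_dn) = (88.0988−185.0824)/(252.5234−155.5398) = -1.0000. V = [p*·88.0988 + (1−p*)·185.0824]/1.35 = 69.3248. B = V − Δ·S = 252.3128.
(2,2): S=297.0864. Δ = (V_up−V_dn)/(S_up−S_dn) = (78.6952−88.0988)/(409.9792−252.5234) = -0.0597. V = [p*·78.6952 + (1−p*)·88.0988]/1.35 = 58.6870. B = V − Δ·S = 76.4297.
(1,0): S=132.6000. Δ = (V_up−V_dn)/(S_up−S_dn) = (69.3248−139.6028)/(182.9880−112.7100) = -1.0000. V = [p*·69.3248 + (1−p*)·139.6028]/1.35 = 54.2983. B = V − Δ·S = 186.8983.
(1,1): S=215.2800. Δ = (V_up−V_dn)/(S_up−S_dn) = (58.6870−69.3248)/(297.0864−182.9880) = -0.0932. V = [p*·58.6870 + (1−p*)·69.3248]/1.35 = 43.9179. B = V − Δ·S = 63.9891.
(0,0): S=156.0000. Δ = (V_up−V_dn)/(S_up−S_dn) = (43.9179−54.2983)/(215.2800−132.6000) = -0.1255. V = [p*·43.9179 + (1−p*)·54.2983]/1.35 = 32.9670. B = V − Δ·S = 52.5528.
The time-0 hedge costs 32.9670, which is the no-arbitrage price.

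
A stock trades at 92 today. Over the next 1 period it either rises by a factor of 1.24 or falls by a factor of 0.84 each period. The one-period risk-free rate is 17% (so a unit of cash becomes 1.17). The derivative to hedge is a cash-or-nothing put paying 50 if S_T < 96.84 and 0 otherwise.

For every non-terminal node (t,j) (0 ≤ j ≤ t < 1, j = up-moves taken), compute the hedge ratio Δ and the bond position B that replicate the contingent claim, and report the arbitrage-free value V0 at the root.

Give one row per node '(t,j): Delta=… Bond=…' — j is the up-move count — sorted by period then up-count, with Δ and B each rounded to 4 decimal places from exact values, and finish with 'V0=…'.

The replicating-portfolio and risk-neutral prices coincide; use p* = (1.17−0.84)/(1.24−0.84) = 0.8250 for the latter.
Payoff layer (t=1): V(1,0)=50.0000, V(1,1)=0.0000
(0,0): S=92.0000. Δ = (V_up−V_dn)/(S_up−S_dn) = (0.0000−50.0000)/(114.0800−77.2800) = -1.3587. V = [p*·0.0000 + (1−p*)·50.0000]/1.17 = 7.4786. B = V − Δ·S = 132.4786.
Root portfolio cost Δ·92+B reproduces V0=7.4786.

(0,0): Delta=-1.3587 Bond=132.4786
V0=7.4786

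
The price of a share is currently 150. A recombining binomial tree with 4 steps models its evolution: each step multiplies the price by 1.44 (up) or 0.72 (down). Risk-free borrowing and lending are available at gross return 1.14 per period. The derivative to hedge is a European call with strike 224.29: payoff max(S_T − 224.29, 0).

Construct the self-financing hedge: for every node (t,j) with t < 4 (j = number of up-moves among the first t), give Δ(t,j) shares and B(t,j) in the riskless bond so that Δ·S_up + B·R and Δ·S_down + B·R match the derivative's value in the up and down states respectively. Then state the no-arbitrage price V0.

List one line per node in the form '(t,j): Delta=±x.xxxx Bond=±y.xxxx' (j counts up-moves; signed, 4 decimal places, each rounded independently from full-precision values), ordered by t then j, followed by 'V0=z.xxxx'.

No-arbitrage ⇒ martingale measure with p* = (R−d)/(u−d) = 0.5833.
At expiry t=4: V(4,0)=0.0000, V(4,1)=0.0000, V(4,2)=0.0000, V(4,3)=98.1963, V(4,4)=420.6825
Node (3,0) S=55.9872: V=(p*·0.0000+(1−p*)·0.0000)/1.14=0.0000; Δ=(0.0000−0.0000)/(80.6216−40.3108)=0.0000; B=V−Δ·S=0.0000
Node (3,1) S=111.9744: V=(p*·0.0000+(1−p*)·0.0000)/1.14=0.0000; Δ=(0.0000−0.0000)/(161.2431−80.6216)=0.0000; B=V−Δ·S=0.0000
Node (3,2) S=223.9488: V=(p*·98.1963+(1−p*)·0.0000)/1.14=50.2466; Δ=(98.1963−0.0000)/(322.4863−161.2431)=0.6090; B=V−Δ·S=-86.1371
Node (3,3) S=447.8976: V=(p*·420.6825+(1−p*)·98.1963)/1.14=251.1520; Δ=(420.6825−98.1963)/(644.9725−322.4863)=1.0000; B=V−Δ·S=-196.7456
Node (2,0) S=77.7600: V=(p*·0.0000+(1−p*)·0.0000)/1.14=0.0000; Δ=(0.0000−0.0000)/(111.9744−55.9872)=0.0000; B=V−Δ·S=0.0000
Node (2,1) S=155.5200: V=(p*·50.2466+(1−p*)·0.0000)/1.14=25.7110; Δ=(50.2466−0.0000)/(223.9488−111.9744)=0.4487; B=V−Δ·S=-44.0760
Node (2,2) S=311.0400: V=(p*·251.1520+(1−p*)·50.2466)/1.14=146.8784; Δ=(251.1520−50.2466)/(447.8976−223.9488)=0.8971; B=V−Δ·S=-132.1568
Node (1,0) S=108.0000: V=(p*·25.7110+(1−p*)·0.0000)/1.14=13.1562; Δ=(25.7110−0.0000)/(155.5200−77.7600)=0.3306; B=V−Δ·S=-22.5535
Node (1,1) S=216.0000: V=(p*·146.8784+(1−p*)·25.7110)/1.14=84.5544; Δ=(146.8784−25.7110)/(311.0400−155.5200)=0.7791; B=V−Δ·S=-83.7337
Node (0,0) S=150.0000: V=(p*·84.5544+(1−p*)·13.1562)/1.14=48.0747; Δ=(84.5544−13.1562)/(216.0000−108.0000)=0.6611; B=V−Δ·S=-51.0894
Self-financing check: at every node Δ·S+B equals the discounted successor values.

(0,0): Delta=0.6611 Bond=-51.0894
(1,0): Delta=0.3306 Bond=-22.5535
(1,1): Delta=0.7791 Bond=-83.7337
(2,0): Delta=0.0000 Bond=0.0000
(2,1): Delta=0.4487 Bond=-44.0760
(2,2): Delta=0.8971 Bond=-132.1568
(3,0): Delta=0.0000 Bond=0.0000
(3,1): Delta=0.0000 Bond=0.0000
(3,2): Delta=0.6090 Bond=-86.1371
(3,3): Delta=1.0000 Bond=-196.7456
V0=48.0747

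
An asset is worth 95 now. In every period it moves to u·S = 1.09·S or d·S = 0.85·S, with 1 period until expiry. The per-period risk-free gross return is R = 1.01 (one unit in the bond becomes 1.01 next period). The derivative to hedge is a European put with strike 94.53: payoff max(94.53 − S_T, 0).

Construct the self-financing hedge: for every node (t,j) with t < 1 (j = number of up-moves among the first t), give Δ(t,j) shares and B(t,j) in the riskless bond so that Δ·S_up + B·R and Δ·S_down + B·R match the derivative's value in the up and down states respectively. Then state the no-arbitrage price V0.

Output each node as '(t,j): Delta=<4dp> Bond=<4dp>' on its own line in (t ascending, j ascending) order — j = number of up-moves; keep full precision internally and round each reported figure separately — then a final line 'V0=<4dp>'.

Risk-neutral probability p* = (R−d)/(u−d) = (1.01−0.85)/(1.09−0.85) = 0.6667.
Terminal values V(1,·): V(1,0)=13.7800, V(1,1)=0.0000
Node (0,0) S=95.0000: V=(p*·0.0000+(1−p*)·13.7800)/1.01=4.5479; Δ=(0.0000−13.7800)/(103.5500−80.7500)=-0.6044; B=V−Δ·S=61.9645
Each (Δ,B) replicates both successor values, so the strategy is self-financing and V0 is arbitrage-free.

(0,0): Delta=-0.6044 Bond=61.9645
V0=4.5479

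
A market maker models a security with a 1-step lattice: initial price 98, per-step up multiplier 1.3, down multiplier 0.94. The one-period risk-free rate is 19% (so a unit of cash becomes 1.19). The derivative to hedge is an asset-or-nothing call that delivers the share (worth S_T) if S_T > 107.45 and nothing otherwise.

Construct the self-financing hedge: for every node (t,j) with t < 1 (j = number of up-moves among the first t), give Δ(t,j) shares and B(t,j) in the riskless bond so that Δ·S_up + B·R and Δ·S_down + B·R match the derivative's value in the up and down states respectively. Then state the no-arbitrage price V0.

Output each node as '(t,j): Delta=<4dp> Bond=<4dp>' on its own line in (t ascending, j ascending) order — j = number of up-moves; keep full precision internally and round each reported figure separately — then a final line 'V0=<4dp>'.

(0,0): Delta=3.6111 Bond=-279.5425
V0=74.3464

Since d<R<u, set p* = (R−d)/(u−d) = 0.6944; price each node as the discounted p*-expectation of its children.
Payoff layer (t=1): V(1,0)=0.0000, V(1,1)=127.4000
(0,0): S=98.0000. Δ = (V_up−V_dn)/(S_up−S_dn) = (127.4000−0.0000)/(127.4000−92.1200) = 3.6111. V = [p*·127.4000 + (1−p*)·0.0000]/1.19 = 74.3464. B = V − Δ·S = -279.5425.
Each (Δ,B) replicates both successor values, so the strategy is self-financing and V0 is arbitrage-free.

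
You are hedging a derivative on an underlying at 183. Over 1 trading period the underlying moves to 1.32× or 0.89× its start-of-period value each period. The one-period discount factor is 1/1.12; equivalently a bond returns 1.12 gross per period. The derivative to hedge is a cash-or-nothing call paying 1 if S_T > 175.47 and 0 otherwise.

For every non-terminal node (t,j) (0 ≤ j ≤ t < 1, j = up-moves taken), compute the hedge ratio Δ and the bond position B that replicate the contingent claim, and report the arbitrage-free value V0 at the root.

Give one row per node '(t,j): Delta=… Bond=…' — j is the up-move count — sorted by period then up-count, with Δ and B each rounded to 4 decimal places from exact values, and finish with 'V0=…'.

Since d<R<u, set p* = (R−d)/(u−d) = 0.5349; price each node as the discounted p*-expectation of its children.
Terminal payoffs: V(1,0)=0.0000, V(1,1)=1.0000
Node (0,0) S=183.0000: V=(p*·1.0000+(1−p*)·0.0000)/1.12=0.4776; Δ=(1.0000−0.0000)/(241.5600−162.8700)=0.0127; B=V−Δ·S=-1.8480
Each (Δ,B) replicates both successor values, so the strategy is self-financing and V0 is arbitrage-free.

(0,0): Delta=0.0127 Bond=-1.8480
V0=0.4776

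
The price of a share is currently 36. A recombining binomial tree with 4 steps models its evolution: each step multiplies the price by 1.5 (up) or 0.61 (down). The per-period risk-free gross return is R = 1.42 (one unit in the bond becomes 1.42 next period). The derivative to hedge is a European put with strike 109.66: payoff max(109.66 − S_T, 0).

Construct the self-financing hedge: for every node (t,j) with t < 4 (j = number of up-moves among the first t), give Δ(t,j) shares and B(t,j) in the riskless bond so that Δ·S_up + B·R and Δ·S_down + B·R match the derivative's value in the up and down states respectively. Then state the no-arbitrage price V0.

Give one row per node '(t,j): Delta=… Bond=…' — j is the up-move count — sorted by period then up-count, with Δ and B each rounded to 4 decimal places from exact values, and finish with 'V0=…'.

Since d<R<u, set p* = (R−d)/(u−d) = 0.9101; price each node as the discounted p*-expectation of its children.
At expiry t=4: V(4,0)=104.6755, V(4,1)=97.4030, V(4,2)=79.5199, V(4,3)=35.5450, V(4,4)=0.0000
  t=3,j=0: stock 8.1713 → up 12.2570 (V=97.4030), down 4.9845 (V=104.6755). Price 69.0540; hedge Δ=-1.0000, bond B=77.2254.
  t=3,j=1: stock 20.0934 → up 30.1401 (V=79.5199), down 12.2570 (V=97.4030). Price 57.1320; hedge Δ=-1.0000, bond B=77.2254.
  t=3,j=2: stock 49.4100 → up 74.1150 (V=35.5450), down 30.1401 (V=79.5199). Price 27.8154; hedge Δ=-1.0000, bond B=77.2254.
  t=3,j=3: stock 121.5000 → up 182.2500 (V=0.0000), down 74.1150 (V=35.5450). Price 2.2500; hedge Δ=-0.3287, bond B=42.1882.
  t=2,j=0: stock 13.3956 → up 20.0934 (V=57.1320), down 8.1713 (V=69.0540). Price 40.9885; hedge Δ=-1.0000, bond B=54.3841.
  t=2,j=1: stock 32.9400 → up 49.4100 (V=27.8154), down 20.0934 (V=57.1320). Price 21.4441; hedge Δ=-1.0000, bond B=54.3841.
  t=2,j=2: stock 81.0000 → up 121.5000 (V=2.2500), down 49.4100 (V=27.8154). Price 3.2028; hedge Δ=-0.3546, bond B=31.9279.
  t=1,j=0: stock 21.9600 → up 32.9400 (V=21.4441), down 13.3956 (V=40.9885). Price 16.3386; hedge Δ=-1.0000, bond B=38.2986.
  t=1,j=1: stock 54.0000 → up 81.0000 (V=3.2028), down 32.9400 (V=21.4441). Price 3.4102; hedge Δ=-0.3796, bond B=23.9059.
  t=0,j=0: stock 36.0000 → up 54.0000 (V=3.4102), down 21.9600 (V=16.3386). Price 3.2199; hedge Δ=-0.4035, bond B=17.7462.
Root portfolio cost Δ·36+B reproduces V0=3.2199.

(0,0): Delta=-0.4035 Bond=17.7462
(1,0): Delta=-1.0000 Bond=38.2986
(1,1): Delta=-0.3796 Bond=23.9059
(2,0): Delta=-1.0000 Bond=54.3841
(2,1): Delta=-1.0000 Bond=54.3841
(2,2): Delta=-0.3546 Bond=31.9279
(3,0): Delta=-1.0000 Bond=77.2254
(3,1): Delta=-1.0000 Bond=77.2254
(3,2): Delta=-1.0000 Bond=77.2254
(3,3): Delta=-0.3287 Bond=42.1882
V0=3.2199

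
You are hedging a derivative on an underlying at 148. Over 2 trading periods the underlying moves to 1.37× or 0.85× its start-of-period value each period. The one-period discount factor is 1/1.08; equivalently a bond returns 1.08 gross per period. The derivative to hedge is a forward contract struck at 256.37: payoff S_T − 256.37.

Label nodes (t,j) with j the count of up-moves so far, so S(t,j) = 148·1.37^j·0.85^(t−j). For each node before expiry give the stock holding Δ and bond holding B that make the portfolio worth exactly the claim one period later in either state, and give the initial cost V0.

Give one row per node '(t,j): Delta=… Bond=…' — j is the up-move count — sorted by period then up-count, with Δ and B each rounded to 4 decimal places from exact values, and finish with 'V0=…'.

The replicating-portfolio and risk-neutral prices coincide; use p* = (1.08−0.85)/(1.37−0.85) = 0.4423 for the latter.
Terminal payoffs: V(2,0)=-149.4400, V(2,1)=-84.0240, V(2,2)=21.4112
(1,0): S=125.8000. Δ = (V_up−V_dn)/(S_up−S_dn) = (-84.0240−-149.4400)/(172.3460−106.9300) = 1.0000. V = [p*·-84.0240 + (1−p*)·-149.4400]/1.08 = -111.5796. B = V − Δ·S = -237.3796.
(1,1): S=202.7600. Δ = (V_up−V_dn)/(S_up−S_dn) = (21.4112−-84.0240)/(277.7812−172.3460) = 1.0000. V = [p*·21.4112 + (1−p*)·-84.0240]/1.08 = -34.6196. B = V − Δ·S = -237.3796.
(0,0): S=148.0000. Δ = (V_up−V_dn)/(S_up−S_dn) = (-34.6196−-111.5796)/(202.7600−125.8000) = 1.0000. V = [p*·-34.6196 + (1−p*)·-111.5796]/1.08 = -71.7960. B = V − Δ·S = -219.7960.
Each (Δ,B) replicates both successor values, so the strategy is self-financing and V0 is arbitrage-free.

(0,0): Delta=1.0000 Bond=-219.7960
(1,0): Delta=1.0000 Bond=-237.3796
(1,1): Delta=1.0000 Bond=-237.3796
V0=-71.7960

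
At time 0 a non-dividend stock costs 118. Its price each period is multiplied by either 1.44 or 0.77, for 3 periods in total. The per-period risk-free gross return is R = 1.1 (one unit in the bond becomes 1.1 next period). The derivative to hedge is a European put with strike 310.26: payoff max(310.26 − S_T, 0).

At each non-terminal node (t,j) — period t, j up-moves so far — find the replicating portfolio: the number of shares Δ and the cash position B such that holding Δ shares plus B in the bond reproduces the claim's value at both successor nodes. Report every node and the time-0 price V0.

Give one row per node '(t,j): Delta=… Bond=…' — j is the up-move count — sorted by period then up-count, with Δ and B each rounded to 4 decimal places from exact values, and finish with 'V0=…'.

(0,0): Delta=-0.8933 Bond=224.2873
(1,0): Delta=-1.0000 Bond=256.4132
(1,1): Delta=-0.8345 Bond=236.7249
(2,0): Delta=-1.0000 Bond=282.0545
(2,1): Delta=-1.0000 Bond=282.0545
(2,2): Delta=-0.7433 Bond=238.0840
V0=118.8811

Risk-neutral probability p* = (R−d)/(u−d) = (1.1−0.77)/(1.44−0.77) = 0.4925.
Terminal payoffs: V(3,0)=256.3891, V(3,1)=209.5144, V(3,2)=121.8527, V(3,3)=0.0000
(2,0): S=69.9622. Δ = (V_up−V_dn)/(S_up−S_dn) = (209.5144−256.3891)/(100.7456−53.8709) = -1.0000. V = [p*·209.5144 + (1−p*)·256.3891]/1.1 = 212.0923. B = V − Δ·S = 282.0545.
(2,1): S=130.8384. Δ = (V_up−V_dn)/(S_up−S_dn) = (121.8527−209.5144)/(188.4073−100.7456) = -1.0000. V = [p*·121.8527 + (1−p*)·209.5144]/1.1 = 151.2161. B = V − Δ·S = 282.0545.
(2,2): S=244.6848. Δ = (V_up−V_dn)/(S_up−S_dn) = (0.0000−121.8527)/(352.3461−188.4073) = -0.7433. V = [p*·0.0000 + (1−p*)·121.8527]/1.1 = 56.2143. B = V − Δ·S = 238.0840.
(1,0): S=90.8600. Δ = (V_up−V_dn)/(S_up−S_dn) = (151.2161−212.0923)/(130.8384−69.9622) = -1.0000. V = [p*·151.2161 + (1−p*)·212.0923]/1.1 = 165.5532. B = V − Δ·S = 256.4132.
(1,1): S=169.9200. Δ = (V_up−V_dn)/(S_up−S_dn) = (56.2143−151.2161)/(244.6848−130.8384) = -0.8345. V = [p*·56.2143 + (1−p*)·151.2161]/1.1 = 94.9311. B = V − Δ·S = 236.7249.
(0,0): S=118.0000. Δ = (V_up−V_dn)/(S_up−S_dn) = (94.9311−165.5532)/(169.9200−90.8600) = -0.8933. V = [p*·94.9311 + (1−p*)·165.5532]/1.1 = 118.8811. B = V − Δ·S = 224.2873.
The time-0 hedge costs 118.8811, which is the no-arbitrage price.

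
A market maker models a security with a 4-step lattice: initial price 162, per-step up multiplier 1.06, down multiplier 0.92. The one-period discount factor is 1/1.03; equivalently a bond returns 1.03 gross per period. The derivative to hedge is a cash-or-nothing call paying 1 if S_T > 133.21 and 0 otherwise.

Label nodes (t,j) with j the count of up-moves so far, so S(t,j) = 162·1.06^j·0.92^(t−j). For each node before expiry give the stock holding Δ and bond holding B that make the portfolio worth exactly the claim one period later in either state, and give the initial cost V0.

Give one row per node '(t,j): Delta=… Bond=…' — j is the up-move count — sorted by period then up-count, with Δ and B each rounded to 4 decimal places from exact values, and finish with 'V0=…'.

(0,0): Delta=0.0004 Bond=0.8223
(1,0): Delta=0.0021 Bond=0.5970
(1,1): Delta=0.0000 Bond=0.9151
(2,0): Delta=0.0108 Bond=-0.5867
(2,1): Delta=0.0000 Bond=0.9426
(2,2): Delta=0.0000 Bond=0.9426
(3,0): Delta=0.0566 Bond=-6.3800
(3,1): Delta=0.0000 Bond=0.9709
(3,2): Delta=0.0000 Bond=0.9709
(3,3): Delta=0.0000 Bond=0.9709
V0=0.8866

The replicating-portfolio and risk-neutral prices coincide; use p* = (1.03−0.92)/(1.06−0.92) = 0.7857 for the latter.
At expiry t=4: V(4,0)=0.0000, V(4,1)=1.0000, V(4,2)=1.0000, V(4,3)=1.0000, V(4,4)=1.0000
(3,0): S=126.1475. Δ = (V_up−V_dn)/(S_up−S_dn) = (1.0000−0.0000)/(133.7163−116.0557) = 0.0566. V = [p*·1.0000 + (1−p*)·0.0000]/1.03 = 0.7628. B = V − Δ·S = -6.3800.
(3,1): S=145.3438. Δ = (V_up−V_dn)/(S_up−S_dn) = (1.0000−1.0000)/(154.0644−133.7163) = 0.0000. V = [p*·1.0000 + (1−p*)·1.0000]/1.03 = 0.9709. B = V − Δ·S = 0.9709.
(3,2): S=167.4613. Δ = (V_up−V_dn)/(S_up−S_dn) = (1.0000−1.0000)/(177.5090−154.0644) = 0.0000. V = [p*·1.0000 + (1−p*)·1.0000]/1.03 = 0.9709. B = V − Δ·S = 0.9709.
(3,3): S=192.9446. Δ = (V_up−V_dn)/(S_up−S_dn) = (1.0000−1.0000)/(204.5213−177.5090) = 0.0000. V = [p*·1.0000 + (1−p*)·1.0000]/1.03 = 0.9709. B = V − Δ·S = 0.9709.
(2,0): S=137.1168. Δ = (V_up−V_dn)/(S_up−S_dn) = (0.9709−0.7628)/(145.3438−126.1475) = 0.0108. V = [p*·0.9709 + (1−p*)·0.7628]/1.03 = 0.8993. B = V − Δ·S = -0.5867.
(2,1): S=157.9824. Δ = (V_up−V_dn)/(S_up−S_dn) = (0.9709−0.9709)/(167.4613−145.3438) = 0.0000. V = [p*·0.9709 + (1−p*)·0.9709]/1.03 = 0.9426. B = V − Δ·S = 0.9426.
(2,2): S=182.0232. Δ = (V_up−V_dn)/(S_up−S_dn) = (0.9709−0.9709)/(192.9446−167.4613) = 0.0000. V = [p*·0.9709 + (1−p*)·0.9709]/1.03 = 0.9426. B = V − Δ·S = 0.9426.
(1,0): S=149.0400. Δ = (V_up−V_dn)/(S_up−S_dn) = (0.9426−0.8993)/(157.9824−137.1168) = 0.0021. V = [p*·0.9426 + (1−p*)·0.8993]/1.03 = 0.9061. B = V − Δ·S = 0.5970.
(1,1): S=171.7200. Δ = (V_up−V_dn)/(S_up−S_dn) = (0.9426−0.9426)/(182.0232−157.9824) = 0.0000. V = [p*·0.9426 + (1−p*)·0.9426]/1.03 = 0.9151. B = V − Δ·S = 0.9151.
(0,0): S=162.0000. Δ = (V_up−V_dn)/(S_up−S_dn) = (0.9151−0.9061)/(171.7200−149.0400) = 0.0004. V = [p*·0.9151 + (1−p*)·0.9061]/1.03 = 0.8866. B = V − Δ·S = 0.8223.
Root portfolio cost Δ·162+B reproduces V0=0.8866.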